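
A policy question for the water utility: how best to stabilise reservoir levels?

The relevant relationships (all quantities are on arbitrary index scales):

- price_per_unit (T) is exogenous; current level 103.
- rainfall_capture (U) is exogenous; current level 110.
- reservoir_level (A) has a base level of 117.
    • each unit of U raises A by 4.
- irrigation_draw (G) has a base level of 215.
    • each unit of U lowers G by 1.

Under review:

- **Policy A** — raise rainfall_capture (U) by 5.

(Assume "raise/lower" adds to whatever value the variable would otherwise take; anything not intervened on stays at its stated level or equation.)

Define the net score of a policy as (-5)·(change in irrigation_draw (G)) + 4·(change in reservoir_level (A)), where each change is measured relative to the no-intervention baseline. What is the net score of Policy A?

Baseline:
  U = 110
  A = 117 + 4·110 = 557
  G = 215 − 110 = 105
Policy A (U + 5):
  U = 110 + 5 = 115
  A = 117 + 4·115 = 577
  G = 215 − 115 = 100
ΔG = 100 − 105 = -5; ΔA = 577 − 557 = 20
Score = (-5)·(-5) + 4·20 = 105

105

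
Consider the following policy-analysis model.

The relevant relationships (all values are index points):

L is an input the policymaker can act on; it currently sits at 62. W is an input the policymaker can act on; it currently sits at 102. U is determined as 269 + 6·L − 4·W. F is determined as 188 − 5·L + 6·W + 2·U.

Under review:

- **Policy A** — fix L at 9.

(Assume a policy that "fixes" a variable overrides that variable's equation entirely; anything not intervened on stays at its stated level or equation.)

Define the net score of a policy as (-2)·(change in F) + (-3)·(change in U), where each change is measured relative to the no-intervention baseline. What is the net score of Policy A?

Baseline:
  L = 62
  W = 102
  U = 269 + 6·62 − 4·102 = 233
  F = 188 − 5·62 + 6·102 + 2·233 = 956
Policy A (L := 9):
  L = 9
  W = 102
  U = 269 + 6·9 − 4·102 = -85
  F = 188 − 5·9 + 6·102 + 2·(-85) = 585
ΔF = 585 − 956 = -371; ΔU = -85 − 233 = -318
Score = (-2)·(-371) + (-3)·(-318) = 1696

1696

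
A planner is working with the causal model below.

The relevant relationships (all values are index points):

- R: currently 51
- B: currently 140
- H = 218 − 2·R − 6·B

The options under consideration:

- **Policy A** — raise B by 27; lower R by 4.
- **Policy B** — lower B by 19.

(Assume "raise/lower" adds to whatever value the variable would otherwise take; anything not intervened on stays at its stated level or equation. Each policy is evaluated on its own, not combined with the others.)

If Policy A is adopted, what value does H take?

-878

Policy A (B + 27, R − 4):
  R = 51 − 4 = 47
  B = 140 + 27 = 167
  H = 218 − 2·47 − 6·167 = -878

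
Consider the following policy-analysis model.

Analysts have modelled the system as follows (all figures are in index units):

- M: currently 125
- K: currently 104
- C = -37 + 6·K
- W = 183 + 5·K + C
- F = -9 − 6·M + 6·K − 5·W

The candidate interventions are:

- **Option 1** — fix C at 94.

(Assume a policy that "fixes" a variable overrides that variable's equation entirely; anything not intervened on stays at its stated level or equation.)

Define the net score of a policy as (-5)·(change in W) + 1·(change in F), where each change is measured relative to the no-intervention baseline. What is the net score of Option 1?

4930

Baseline:
  M = 125
  K = 104
  C = -37 + 6·104 = 587
  W = 183 + 5·104 + 587 = 1290
  F = -9 − 6·125 + 6·104 − 5·1290 = -6585
Option 1 (C := 94):
  M = 125
  K = 104
  C = 94
  W = 183 + 5·104 + 94 = 797
  F = -9 − 6·125 + 6·104 − 5·797 = -4120
ΔW = 797 − 1290 = -493; ΔF = -4120 − (-6585) = 2465
Score = (-5)·(-493) + 1·2465 = 4930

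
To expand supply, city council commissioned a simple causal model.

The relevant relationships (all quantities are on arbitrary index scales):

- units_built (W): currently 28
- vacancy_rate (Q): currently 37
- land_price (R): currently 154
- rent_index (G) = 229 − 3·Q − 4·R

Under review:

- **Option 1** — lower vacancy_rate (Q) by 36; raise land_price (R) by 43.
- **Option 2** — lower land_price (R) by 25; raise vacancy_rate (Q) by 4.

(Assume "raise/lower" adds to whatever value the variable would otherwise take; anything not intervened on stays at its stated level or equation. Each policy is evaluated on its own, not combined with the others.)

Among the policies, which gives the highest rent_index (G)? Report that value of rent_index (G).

-410

Option 1 (Q − 36, R + 43):
  Q = 37 − 36 = 1
  R = 154 + 43 = 197
  G = 229 − 3·1 − 4·197 = -562
Option 2 (R − 25, Q + 4):
  Q = 37 + 4 = 41
  R = 154 − 25 = 129
  G = 229 − 3·41 − 4·129 = -410
Comparing — Option 1: G=-562, Option 2: G=-410. Highest is -410 (Option 2).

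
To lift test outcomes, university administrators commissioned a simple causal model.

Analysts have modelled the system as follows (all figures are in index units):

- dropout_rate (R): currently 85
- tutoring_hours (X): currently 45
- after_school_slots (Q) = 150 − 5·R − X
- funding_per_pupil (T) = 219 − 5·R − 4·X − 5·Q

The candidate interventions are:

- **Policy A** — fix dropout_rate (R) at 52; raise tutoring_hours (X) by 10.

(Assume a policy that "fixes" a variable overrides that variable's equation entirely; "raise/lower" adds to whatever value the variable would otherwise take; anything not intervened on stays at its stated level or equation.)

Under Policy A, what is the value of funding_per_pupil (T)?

564

Policy A (R := 52, X + 10):
  R = 52
  X = 45 + 10 = 55
  Q = 150 − 5·52 − 55 = -165
  T = 219 − 5·52 − 4·55 − 5·(-165) = 564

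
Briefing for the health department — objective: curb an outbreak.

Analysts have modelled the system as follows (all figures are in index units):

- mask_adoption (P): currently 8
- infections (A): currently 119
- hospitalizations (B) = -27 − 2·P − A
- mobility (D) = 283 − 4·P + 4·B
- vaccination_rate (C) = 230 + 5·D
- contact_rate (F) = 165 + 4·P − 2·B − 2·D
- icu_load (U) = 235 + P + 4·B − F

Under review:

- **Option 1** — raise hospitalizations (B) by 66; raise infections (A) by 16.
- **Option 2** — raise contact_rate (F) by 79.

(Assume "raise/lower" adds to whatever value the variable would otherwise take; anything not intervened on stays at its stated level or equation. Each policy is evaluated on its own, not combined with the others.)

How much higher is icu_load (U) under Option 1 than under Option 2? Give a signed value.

779

Option 1 (B + 66, A + 16):
  P = 8
  A = 119 + 16 = 135
  B = -27 − 2·8 − 135 (+66 from intervention) = -112
  D = 283 − 4·8 + 4·(-112) = -197
  F = 165 + 4·8 − 2·(-112) − 2·(-197) = 815
  U = 235 + 8 + 4·(-112) − 815 = -1020
Option 2 (F + 79):
  P = 8
  A = 119
  B = -27 − 2·8 − 119 = -162
  D = 283 − 4·8 + 4·(-162) = -397
  F = 165 + 4·8 − 2·(-162) − 2·(-397) (+79 from intervention) = 1394
  U = 235 + 8 + 4·(-162) − 1394 = -1799
U: -1020 − (-1799) = 779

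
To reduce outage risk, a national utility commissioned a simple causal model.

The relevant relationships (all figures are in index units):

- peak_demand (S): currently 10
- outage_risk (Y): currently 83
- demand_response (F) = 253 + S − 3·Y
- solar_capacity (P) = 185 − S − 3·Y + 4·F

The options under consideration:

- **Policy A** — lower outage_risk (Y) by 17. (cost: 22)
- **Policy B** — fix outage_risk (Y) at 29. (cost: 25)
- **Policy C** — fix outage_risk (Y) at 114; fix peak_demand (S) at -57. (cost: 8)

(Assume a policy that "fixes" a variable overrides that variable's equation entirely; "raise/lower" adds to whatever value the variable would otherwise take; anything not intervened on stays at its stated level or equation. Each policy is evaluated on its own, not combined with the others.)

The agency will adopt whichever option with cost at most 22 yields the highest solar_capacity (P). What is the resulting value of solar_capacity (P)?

237

Policy A (Y − 17):
  S = 10
  Y = 83 − 17 = 66
  F = 253 + 10 − 3·66 = 65
  P = 185 − 10 − 3·66 + 4·65 = 237
Policy C (Y := 114, S := -57):
  S = -57
  Y = 114
  F = 253 + (-57) − 3·114 = -146
  P = 185 − (-57) − 3·114 + 4·(-146) = -684
Comparing — Policy A: P=237, Policy C: P=-684. Highest is 237 (Policy A).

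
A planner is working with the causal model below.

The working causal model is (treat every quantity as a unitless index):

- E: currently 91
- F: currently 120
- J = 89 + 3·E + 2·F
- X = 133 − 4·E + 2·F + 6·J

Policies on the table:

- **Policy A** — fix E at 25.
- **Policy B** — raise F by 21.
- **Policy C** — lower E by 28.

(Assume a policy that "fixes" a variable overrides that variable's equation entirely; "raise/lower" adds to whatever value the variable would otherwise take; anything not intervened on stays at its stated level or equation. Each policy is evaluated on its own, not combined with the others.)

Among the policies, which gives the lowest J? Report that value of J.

404

Policy A (E := 25):
  E = 25
  F = 120
  J = 89 + 3·25 + 2·120 = 404
Policy B (F + 21):
  E = 91
  F = 120 + 21 = 141
  J = 89 + 3·91 + 2·141 = 644
Policy C (E − 28):
  E = 91 − 28 = 63
  F = 120
  J = 89 + 3·63 + 2·120 = 518
Comparing — Policy A: J=404, Policy B: J=644, Policy C: J=518. Lowest is 404 (Policy A).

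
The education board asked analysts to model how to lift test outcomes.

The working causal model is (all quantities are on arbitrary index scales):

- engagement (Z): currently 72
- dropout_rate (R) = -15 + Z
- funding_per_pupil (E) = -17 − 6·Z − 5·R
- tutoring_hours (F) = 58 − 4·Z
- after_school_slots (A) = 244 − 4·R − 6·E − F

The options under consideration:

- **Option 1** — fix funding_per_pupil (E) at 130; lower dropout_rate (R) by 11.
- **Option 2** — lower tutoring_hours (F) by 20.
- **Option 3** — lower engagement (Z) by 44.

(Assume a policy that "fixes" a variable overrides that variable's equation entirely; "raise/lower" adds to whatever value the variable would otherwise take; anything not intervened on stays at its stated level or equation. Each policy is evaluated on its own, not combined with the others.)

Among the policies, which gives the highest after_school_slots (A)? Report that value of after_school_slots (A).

4670

Option 1 (E := 130, R − 11):
  Z = 72
  R = -15 + 72 (−11 from intervention) = 46
  E = 130
  F = 58 − 4·72 = -230
  A = 244 − 4·46 − 6·130 − (-230) = -490
Option 2 (F − 20):
  Z = 72
  R = -15 + 72 = 57
  E = -17 − 6·72 − 5·57 = -734
  F = 58 − 4·72 (−20 from intervention) = -250
  A = 244 − 4·57 − 6·(-734) − (-250) = 4670
Option 3 (Z − 44):
  Z = 72 − 44 = 28
  R = -15 + 28 = 13
  E = -17 − 6·28 − 5·13 = -250
  F = 58 − 4·28 = -54
  A = 244 − 4·13 − 6·(-250) − (-54) = 1746
Comparing — Option 1: A=-490, Option 2: A=4670, Option 3: A=1746. Highest is 4670 (Option 2).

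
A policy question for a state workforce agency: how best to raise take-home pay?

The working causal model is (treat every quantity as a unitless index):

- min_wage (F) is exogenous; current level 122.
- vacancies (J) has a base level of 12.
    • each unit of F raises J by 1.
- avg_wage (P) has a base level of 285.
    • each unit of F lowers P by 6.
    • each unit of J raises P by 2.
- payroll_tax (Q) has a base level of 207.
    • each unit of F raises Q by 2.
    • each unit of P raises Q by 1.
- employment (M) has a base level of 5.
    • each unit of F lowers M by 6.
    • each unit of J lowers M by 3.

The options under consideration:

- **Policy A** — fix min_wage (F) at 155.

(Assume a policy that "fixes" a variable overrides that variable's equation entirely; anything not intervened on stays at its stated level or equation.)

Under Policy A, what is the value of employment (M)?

-1426

Policy A (F := 155):
  F = 155
  J = 12 + 155 = 167
  M = 5 − 6·155 − 3·167 = -1426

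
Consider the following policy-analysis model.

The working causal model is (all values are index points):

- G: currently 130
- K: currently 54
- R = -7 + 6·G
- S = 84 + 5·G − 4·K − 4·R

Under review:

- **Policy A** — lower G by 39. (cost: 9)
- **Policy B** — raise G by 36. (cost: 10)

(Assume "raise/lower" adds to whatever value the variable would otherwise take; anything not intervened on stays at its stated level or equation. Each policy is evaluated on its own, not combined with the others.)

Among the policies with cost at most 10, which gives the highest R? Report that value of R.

Policy A (G − 39):
  G = 130 − 39 = 91
  R = -7 + 6·91 = 539
Policy B (G + 36):
  G = 130 + 36 = 166
  R = -7 + 6·166 = 989
Comparing — Policy A: R=539, Policy B: R=989. Highest is 989 (Policy B).

989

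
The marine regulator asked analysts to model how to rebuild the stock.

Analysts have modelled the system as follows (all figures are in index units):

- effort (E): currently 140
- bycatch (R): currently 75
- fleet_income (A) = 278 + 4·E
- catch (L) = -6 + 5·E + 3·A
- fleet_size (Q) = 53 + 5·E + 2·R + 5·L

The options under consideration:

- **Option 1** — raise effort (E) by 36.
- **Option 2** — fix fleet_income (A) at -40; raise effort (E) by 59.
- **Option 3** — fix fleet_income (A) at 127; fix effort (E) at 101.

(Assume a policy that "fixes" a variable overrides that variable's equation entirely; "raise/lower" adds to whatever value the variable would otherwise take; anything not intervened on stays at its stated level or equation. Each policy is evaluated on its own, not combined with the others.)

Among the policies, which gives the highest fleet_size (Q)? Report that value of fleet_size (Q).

20183

Option 1 (E + 36):
  E = 140 + 36 = 176
  R = 75
  A = 278 + 4·176 = 982
  L = -6 + 5·176 + 3·982 = 3820
  Q = 53 + 5·176 + 2·75 + 5·3820 = 20183
Option 2 (A := -40, E + 59):
  E = 140 + 59 = 199
  R = 75
  A = -40
  L = -6 + 5·199 + 3·(-40) = 869
  Q = 53 + 5·199 + 2·75 + 5·869 = 5543
Option 3 (A := 127, E := 101):
  E = 101
  R = 75
  A = 127
  L = -6 + 5·101 + 3·127 = 880
  Q = 53 + 5·101 + 2·75 + 5·880 = 5108
Comparing — Option 1: Q=20183, Option 2: Q=5543, Option 3: Q=5108. Highest is 20183 (Option 1).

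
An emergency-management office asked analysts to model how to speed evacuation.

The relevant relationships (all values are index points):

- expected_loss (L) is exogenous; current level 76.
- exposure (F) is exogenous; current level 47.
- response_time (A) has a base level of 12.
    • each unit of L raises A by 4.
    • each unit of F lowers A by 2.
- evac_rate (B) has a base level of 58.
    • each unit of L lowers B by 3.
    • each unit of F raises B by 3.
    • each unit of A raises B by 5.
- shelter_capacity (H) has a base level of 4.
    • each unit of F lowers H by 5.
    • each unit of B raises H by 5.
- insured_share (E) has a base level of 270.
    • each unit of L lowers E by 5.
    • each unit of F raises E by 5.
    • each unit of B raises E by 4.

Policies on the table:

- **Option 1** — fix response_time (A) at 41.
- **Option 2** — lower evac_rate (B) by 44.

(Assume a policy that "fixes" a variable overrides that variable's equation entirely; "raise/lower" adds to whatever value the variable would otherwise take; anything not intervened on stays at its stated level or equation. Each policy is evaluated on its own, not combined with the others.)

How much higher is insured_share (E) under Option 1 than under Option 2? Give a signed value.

Option 1 (A := 41):
  L = 76
  F = 47
  A = 41
  B = 58 − 3·76 + 3·47 + 5·41 = 176
  E = 270 − 5·76 + 5·47 + 4·176 = 829
Option 2 (B − 44):
  L = 76
  F = 47
  A = 12 + 4·76 − 2·47 = 222
  B = 58 − 3·76 + 3·47 + 5·222 (−44 from intervention) = 1037
  E = 270 − 5·76 + 5·47 + 4·1037 = 4273
E: 829 − 4273 = -3444

-3444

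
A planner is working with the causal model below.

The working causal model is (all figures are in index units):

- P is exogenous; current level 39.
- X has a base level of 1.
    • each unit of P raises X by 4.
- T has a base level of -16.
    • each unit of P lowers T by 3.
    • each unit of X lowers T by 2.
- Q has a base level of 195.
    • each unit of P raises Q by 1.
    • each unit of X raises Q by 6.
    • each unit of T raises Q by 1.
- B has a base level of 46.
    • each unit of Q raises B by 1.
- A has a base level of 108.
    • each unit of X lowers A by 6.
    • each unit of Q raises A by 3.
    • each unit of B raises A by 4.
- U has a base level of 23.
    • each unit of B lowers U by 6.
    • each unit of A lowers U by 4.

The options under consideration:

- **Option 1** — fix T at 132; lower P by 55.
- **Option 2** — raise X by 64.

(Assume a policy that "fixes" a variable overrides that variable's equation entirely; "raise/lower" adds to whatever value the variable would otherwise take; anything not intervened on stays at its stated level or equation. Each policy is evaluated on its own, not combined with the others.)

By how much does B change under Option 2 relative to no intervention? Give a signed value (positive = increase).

256

Baseline:
  P = 39
  X = 1 + 4·39 = 157
  T = -16 − 3·39 − 2·157 = -447
  Q = 195 + 39 + 6·157 + (-447) = 729
  B = 46 + 729 = 775
Option 2 (X + 64):
  P = 39
  X = 1 + 4·39 (+64 from intervention) = 221
  T = -16 − 3·39 − 2·221 = -575
  Q = 195 + 39 + 6·221 + (-575) = 985
  B = 46 + 985 = 1031
Change in B: 1031 − 775 = 256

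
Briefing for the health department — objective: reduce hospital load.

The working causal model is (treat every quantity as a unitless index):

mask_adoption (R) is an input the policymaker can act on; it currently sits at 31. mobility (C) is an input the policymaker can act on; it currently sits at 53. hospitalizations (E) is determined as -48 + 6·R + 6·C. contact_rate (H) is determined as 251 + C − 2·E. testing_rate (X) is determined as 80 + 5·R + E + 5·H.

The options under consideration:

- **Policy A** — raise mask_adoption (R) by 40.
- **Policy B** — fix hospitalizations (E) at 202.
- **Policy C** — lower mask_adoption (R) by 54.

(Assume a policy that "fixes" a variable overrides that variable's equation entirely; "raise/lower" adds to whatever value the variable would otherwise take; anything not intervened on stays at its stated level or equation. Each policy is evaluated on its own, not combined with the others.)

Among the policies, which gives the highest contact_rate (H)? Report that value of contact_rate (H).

Policy A (R + 40):
  R = 31 + 40 = 71
  C = 53
  E = -48 + 6·71 + 6·53 = 696
  H = 251 + 53 − 2·696 = -1088
Policy B (E := 202):
  R = 31
  C = 53
  E = 202
  H = 251 + 53 − 2·202 = -100
Policy C (R − 54):
  R = 31 − 54 = -23
  C = 53
  E = -48 + 6·(-23) + 6·53 = 132
  H = 251 + 53 − 2·132 = 40
Comparing — Policy A: H=-1088, Policy B: H=-100, Policy C: H=40. Highest is 40 (Policy C).

40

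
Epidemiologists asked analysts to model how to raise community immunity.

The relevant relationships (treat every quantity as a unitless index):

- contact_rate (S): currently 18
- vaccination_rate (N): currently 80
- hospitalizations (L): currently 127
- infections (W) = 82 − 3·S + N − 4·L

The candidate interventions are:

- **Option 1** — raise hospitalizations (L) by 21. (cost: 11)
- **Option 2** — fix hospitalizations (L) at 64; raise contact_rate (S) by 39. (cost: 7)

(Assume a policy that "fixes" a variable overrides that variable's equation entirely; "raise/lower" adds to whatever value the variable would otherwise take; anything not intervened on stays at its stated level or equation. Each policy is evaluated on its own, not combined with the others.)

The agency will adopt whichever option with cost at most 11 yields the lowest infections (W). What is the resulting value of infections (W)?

-484

Option 1 (L + 21):
  S = 18
  N = 80
  L = 127 + 21 = 148
  W = 82 − 3·18 + 80 − 4·148 = -484
Option 2 (L := 64, S + 39):
  S = 18 + 39 = 57
  N = 80
  L = 64
  W = 82 − 3·57 + 80 − 4·64 = -265
Comparing — Option 1: W=-484, Option 2: W=-265. Lowest is -484 (Option 1).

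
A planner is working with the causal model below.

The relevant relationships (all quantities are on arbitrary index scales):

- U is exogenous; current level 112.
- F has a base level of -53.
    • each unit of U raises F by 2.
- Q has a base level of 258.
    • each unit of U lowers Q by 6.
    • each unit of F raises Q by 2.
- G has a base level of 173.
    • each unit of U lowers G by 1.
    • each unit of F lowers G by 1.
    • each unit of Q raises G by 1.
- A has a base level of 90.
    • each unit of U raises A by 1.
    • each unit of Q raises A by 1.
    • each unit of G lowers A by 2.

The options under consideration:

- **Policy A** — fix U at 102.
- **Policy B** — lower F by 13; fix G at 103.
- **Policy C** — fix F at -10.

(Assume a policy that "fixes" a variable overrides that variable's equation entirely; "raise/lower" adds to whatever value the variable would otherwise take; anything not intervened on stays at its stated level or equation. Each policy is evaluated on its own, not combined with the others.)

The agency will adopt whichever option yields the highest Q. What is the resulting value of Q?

Policy A (U := 102):
  U = 102
  F = -53 + 2·102 = 151
  Q = 258 − 6·102 + 2·151 = -52
Policy B (F − 13, G := 103):
  U = 112
  F = -53 + 2·112 (−13 from intervention) = 158
  Q = 258 − 6·112 + 2·158 = -98
Policy C (F := -10):
  U = 112
  F = -10
  Q = 258 − 6·112 + 2·(-10) = -434
Comparing — Policy A: Q=-52, Policy B: Q=-98, Policy C: Q=-434. Highest is -52 (Policy A).

-52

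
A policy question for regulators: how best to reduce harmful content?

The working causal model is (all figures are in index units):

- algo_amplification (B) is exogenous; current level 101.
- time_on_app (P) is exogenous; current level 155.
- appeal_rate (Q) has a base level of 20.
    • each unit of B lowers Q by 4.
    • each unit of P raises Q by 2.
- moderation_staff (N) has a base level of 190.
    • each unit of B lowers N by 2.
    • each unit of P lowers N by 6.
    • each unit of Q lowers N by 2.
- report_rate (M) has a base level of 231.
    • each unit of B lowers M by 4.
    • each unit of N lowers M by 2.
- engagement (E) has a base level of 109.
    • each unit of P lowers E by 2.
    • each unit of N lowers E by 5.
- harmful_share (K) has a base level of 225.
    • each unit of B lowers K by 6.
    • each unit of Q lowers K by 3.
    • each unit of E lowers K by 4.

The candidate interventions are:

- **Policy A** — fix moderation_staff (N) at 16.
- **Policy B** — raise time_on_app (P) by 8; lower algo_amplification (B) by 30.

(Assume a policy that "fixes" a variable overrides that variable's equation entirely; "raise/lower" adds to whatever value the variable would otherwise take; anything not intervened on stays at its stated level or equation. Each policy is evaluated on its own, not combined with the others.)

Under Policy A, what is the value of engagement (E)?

Policy A (N := 16):
  B = 101
  P = 155
  Q = 20 − 4·101 + 2·155 = -74
  N = 16
  E = 109 − 2·155 − 5·16 = -281

-281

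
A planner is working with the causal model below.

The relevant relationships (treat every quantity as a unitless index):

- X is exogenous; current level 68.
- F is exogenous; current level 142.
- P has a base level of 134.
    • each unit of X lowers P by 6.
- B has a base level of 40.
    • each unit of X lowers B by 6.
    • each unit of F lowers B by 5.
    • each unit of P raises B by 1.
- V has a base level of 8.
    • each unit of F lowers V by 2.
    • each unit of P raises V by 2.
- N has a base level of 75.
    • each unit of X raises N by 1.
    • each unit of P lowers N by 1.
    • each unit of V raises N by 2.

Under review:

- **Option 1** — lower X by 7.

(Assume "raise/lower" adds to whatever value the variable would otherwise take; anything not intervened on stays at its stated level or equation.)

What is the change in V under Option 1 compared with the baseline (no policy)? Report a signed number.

84

Baseline:
  X = 68
  F = 142
  P = 134 − 6·68 = -274
  V = 8 − 2·142 + 2·(-274) = -824
Option 1 (X − 7):
  X = 68 − 7 = 61
  F = 142
  P = 134 − 6·61 = -232
  V = 8 − 2·142 + 2·(-232) = -740
Change in V: -740 − (-824) = 84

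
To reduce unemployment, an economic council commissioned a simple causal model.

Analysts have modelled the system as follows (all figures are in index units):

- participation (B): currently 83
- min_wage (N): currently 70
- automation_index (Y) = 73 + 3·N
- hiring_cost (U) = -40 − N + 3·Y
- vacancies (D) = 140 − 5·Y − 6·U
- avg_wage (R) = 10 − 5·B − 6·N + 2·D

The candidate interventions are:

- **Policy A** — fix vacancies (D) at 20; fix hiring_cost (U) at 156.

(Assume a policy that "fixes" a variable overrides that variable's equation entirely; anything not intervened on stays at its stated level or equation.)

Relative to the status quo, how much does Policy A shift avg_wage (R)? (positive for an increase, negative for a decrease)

11458

Baseline:
  B = 83
  N = 70
  Y = 73 + 3·70 = 283
  U = -40 − 70 + 3·283 = 739
  D = 140 − 5·283 − 6·739 = -5709
  R = 10 − 5·83 − 6·70 + 2·(-5709) = -12243
Policy A (D := 20, U := 156):
  B = 83
  N = 70
  Y = 73 + 3·70 = 283
  U = 156
  D = 20
  R = 10 − 5·83 − 6·70 + 2·20 = -785
Change in R: -785 − (-12243) = 11458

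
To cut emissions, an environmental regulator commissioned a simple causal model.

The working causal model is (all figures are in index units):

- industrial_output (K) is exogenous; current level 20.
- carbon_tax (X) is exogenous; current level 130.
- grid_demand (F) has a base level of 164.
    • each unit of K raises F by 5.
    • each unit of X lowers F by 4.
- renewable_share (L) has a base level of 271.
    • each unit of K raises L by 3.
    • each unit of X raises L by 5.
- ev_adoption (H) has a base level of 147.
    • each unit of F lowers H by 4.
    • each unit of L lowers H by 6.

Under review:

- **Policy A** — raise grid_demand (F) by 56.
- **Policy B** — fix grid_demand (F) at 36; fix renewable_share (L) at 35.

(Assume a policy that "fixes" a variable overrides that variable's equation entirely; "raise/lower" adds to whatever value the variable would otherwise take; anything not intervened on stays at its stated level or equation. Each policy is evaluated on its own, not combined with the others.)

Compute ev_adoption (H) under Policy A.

-4939

Policy A (F + 56):
  K = 20
  X = 130
  F = 164 + 5·20 − 4·130 (+56 from intervention) = -200
  L = 271 + 3·20 + 5·130 = 981
  H = 147 − 4·(-200) − 6·981 = -4939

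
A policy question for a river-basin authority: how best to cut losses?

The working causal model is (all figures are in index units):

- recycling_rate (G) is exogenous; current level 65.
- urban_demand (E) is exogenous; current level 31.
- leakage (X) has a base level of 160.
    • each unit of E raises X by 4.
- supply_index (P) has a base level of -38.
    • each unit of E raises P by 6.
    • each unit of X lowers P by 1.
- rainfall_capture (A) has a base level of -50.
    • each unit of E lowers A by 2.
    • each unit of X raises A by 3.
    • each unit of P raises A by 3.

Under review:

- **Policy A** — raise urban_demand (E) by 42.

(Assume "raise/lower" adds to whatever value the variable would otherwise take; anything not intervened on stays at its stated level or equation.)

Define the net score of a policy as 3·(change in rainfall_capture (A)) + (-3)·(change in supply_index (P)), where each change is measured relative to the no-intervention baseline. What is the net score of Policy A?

1764

Baseline:
  E = 31
  X = 160 + 4·31 = 284
  P = -38 + 6·31 − 284 = -136
  A = -50 − 2·31 + 3·284 + 3·(-136) = 332
Policy A (E + 42):
  E = 31 + 42 = 73
  X = 160 + 4·73 = 452
  P = -38 + 6·73 − 452 = -52
  A = -50 − 2·73 + 3·452 + 3·(-52) = 1004
ΔA = 1004 − 332 = 672; ΔP = -52 − (-136) = 84
Score = 3·672 + (-3)·84 = 1764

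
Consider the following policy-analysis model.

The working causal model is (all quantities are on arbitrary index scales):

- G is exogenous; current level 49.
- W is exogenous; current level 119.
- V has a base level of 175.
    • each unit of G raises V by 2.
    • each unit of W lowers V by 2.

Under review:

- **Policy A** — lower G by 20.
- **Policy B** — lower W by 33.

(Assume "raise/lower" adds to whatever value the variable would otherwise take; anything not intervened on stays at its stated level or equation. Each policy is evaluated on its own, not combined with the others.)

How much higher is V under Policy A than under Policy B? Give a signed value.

-106

Policy A (G − 20):
  G = 49 − 20 = 29
  W = 119
  V = 175 + 2·29 − 2·119 = -5
Policy B (W − 33):
  G = 49
  W = 119 − 33 = 86
  V = 175 + 2·49 − 2·86 = 101
V: -5 − 101 = -106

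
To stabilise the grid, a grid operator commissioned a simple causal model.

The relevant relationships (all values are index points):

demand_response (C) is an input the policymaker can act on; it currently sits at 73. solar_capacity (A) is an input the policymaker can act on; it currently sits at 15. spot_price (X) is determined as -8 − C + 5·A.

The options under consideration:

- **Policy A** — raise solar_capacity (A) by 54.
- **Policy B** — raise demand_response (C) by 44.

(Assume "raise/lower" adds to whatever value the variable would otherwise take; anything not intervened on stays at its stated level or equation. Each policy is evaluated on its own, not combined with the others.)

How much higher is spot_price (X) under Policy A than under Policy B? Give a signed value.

314

Policy A (A + 54):
  C = 73
  A = 15 + 54 = 69
  X = -8 − 73 + 5·69 = 264
Policy B (C + 44):
  C = 73 + 44 = 117
  A = 15
  X = -8 − 117 + 5·15 = -50
X: 264 − (-50) = 314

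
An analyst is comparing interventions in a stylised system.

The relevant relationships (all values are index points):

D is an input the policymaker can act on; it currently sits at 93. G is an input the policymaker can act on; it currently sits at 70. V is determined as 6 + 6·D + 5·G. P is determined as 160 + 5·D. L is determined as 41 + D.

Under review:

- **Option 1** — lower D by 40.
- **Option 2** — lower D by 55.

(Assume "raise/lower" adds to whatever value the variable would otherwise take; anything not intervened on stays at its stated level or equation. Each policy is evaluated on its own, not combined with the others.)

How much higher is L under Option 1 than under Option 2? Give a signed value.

15

Option 1 (D − 40):
  D = 93 − 40 = 53
  L = 41 + 53 = 94
Option 2 (D − 55):
  D = 93 − 55 = 38
  L = 41 + 38 = 79
L: 94 − 79 = 15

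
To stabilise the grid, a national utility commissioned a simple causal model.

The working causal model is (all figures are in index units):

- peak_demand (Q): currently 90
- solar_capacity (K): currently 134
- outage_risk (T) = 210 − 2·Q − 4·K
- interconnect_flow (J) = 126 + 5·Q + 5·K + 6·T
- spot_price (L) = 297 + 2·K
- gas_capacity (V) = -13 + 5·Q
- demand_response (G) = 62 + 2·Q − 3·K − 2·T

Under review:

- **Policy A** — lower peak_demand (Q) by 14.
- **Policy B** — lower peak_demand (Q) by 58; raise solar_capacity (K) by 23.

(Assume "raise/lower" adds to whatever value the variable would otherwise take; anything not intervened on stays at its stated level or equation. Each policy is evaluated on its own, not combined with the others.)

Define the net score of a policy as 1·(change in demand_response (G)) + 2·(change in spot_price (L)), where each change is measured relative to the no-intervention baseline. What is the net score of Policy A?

Baseline:
  Q = 90
  K = 134
  T = 210 − 2·90 − 4·134 = -506
  L = 297 + 2·134 = 565
  G = 62 + 2·90 − 3·134 − 2·(-506) = 852
Policy A (Q − 14):
  Q = 90 − 14 = 76
  K = 134
  T = 210 − 2·76 − 4·134 = -478
  L = 297 + 2·134 = 565
  G = 62 + 2·76 − 3·134 − 2·(-478) = 768
ΔG = 768 − 852 = -84; ΔL = 565 − 565 = 0
Score = 1·(-84) + 2·0 = -84

-84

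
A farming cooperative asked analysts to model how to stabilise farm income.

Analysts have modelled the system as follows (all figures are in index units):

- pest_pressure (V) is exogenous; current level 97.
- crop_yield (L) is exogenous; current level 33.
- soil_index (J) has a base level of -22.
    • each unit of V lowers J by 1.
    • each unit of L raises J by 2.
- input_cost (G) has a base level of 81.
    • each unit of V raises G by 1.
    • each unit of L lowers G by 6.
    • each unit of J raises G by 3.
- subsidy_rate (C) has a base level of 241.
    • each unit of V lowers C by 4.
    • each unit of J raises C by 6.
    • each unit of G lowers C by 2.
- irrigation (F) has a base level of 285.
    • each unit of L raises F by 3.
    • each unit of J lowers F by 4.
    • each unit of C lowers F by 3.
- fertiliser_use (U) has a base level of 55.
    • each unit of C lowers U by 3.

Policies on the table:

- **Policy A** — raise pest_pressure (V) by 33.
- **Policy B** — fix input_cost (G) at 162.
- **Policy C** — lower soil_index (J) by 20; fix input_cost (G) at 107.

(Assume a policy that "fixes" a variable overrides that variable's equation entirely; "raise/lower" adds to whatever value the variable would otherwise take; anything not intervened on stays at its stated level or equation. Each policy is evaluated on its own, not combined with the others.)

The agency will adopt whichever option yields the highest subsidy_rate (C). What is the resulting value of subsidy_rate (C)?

Policy A (V + 33):
  V = 97 + 33 = 130
  L = 33
  J = -22 − 130 + 2·33 = -86
  G = 81 + 130 − 6·33 + 3·(-86) = -245
  C = 241 − 4·130 + 6·(-86) − 2·(-245) = -305
Policy B (G := 162):
  V = 97
  L = 33
  J = -22 − 97 + 2·33 = -53
  G = 162
  C = 241 − 4·97 + 6·(-53) − 2·162 = -789
Policy C (J − 20, G := 107):
  V = 97
  L = 33
  J = -22 − 97 + 2·33 (−20 from intervention) = -73
  G = 107
  C = 241 − 4·97 + 6·(-73) − 2·107 = -799
Comparing — Policy A: C=-305, Policy B: C=-789, Policy C: C=-799. Highest is -305 (Policy A).

-305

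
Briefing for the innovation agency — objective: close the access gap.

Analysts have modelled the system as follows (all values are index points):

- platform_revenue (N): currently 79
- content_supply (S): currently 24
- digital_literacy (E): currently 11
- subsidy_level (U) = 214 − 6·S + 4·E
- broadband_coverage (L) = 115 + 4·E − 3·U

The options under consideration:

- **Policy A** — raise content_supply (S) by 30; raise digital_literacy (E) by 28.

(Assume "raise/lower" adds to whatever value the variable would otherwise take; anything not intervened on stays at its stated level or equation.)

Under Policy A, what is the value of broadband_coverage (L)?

Policy A (S + 30, E + 28):
  S = 24 + 30 = 54
  E = 11 + 28 = 39
  U = 214 − 6·54 + 4·39 = 46
  L = 115 + 4·39 − 3·46 = 133

133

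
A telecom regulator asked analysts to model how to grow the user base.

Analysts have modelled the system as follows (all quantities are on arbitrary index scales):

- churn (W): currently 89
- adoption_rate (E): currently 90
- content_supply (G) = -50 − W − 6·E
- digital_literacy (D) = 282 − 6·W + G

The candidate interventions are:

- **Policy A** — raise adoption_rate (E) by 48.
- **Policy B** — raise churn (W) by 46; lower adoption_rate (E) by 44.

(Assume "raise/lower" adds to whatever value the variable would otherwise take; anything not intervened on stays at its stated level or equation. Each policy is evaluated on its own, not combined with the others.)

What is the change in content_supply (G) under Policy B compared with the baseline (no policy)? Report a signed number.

Baseline:
  W = 89
  E = 90
  G = -50 − 89 − 6·90 = -679
Policy B (W + 46, E − 44):
  W = 89 + 46 = 135
  E = 90 − 44 = 46
  G = -50 − 135 − 6·46 = -461
Change in G: -461 − (-679) = 218

218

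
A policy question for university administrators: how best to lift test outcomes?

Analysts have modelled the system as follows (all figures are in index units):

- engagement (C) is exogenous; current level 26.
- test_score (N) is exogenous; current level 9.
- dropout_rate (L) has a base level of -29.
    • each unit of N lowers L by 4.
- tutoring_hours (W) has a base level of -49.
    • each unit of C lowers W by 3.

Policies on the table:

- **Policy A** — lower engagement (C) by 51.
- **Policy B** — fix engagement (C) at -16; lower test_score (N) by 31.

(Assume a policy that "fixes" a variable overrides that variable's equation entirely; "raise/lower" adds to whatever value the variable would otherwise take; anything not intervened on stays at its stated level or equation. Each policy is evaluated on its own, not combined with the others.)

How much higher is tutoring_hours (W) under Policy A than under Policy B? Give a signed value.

Policy A (C − 51):
  C = 26 − 51 = -25
  W = -49 − 3·(-25) = 26
Policy B (C := -16, N − 31):
  C = -16
  W = -49 − 3·(-16) = -1
W: 26 − (-1) = 27

27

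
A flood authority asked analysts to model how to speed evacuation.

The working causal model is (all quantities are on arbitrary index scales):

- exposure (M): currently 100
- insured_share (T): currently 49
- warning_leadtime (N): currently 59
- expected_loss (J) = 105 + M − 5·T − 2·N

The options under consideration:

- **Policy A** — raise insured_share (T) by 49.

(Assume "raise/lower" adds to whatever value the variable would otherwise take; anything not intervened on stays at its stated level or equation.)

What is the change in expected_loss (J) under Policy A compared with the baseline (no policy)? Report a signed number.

Baseline:
  M = 100
  T = 49
  N = 59
  J = 105 + 100 − 5·49 − 2·59 = -158
Policy A (T + 49):
  M = 100
  T = 49 + 49 = 98
  N = 59
  J = 105 + 100 − 5·98 − 2·59 = -403
Change in J: -403 − (-158) = -245

-245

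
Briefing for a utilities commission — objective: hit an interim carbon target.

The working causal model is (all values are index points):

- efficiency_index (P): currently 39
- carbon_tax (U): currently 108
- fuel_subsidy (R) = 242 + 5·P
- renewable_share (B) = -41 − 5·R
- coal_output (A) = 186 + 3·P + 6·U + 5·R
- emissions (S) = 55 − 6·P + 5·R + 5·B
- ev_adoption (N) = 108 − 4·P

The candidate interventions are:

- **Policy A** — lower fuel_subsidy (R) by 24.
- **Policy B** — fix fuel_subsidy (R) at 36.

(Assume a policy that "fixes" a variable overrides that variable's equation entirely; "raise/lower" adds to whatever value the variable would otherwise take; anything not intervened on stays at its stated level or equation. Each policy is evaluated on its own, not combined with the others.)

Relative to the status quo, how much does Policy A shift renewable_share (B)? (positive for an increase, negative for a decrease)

120

Baseline:
  P = 39
  R = 242 + 5·39 = 437
  B = -41 − 5·437 = -2226
Policy A (R − 24):
  P = 39
  R = 242 + 5·39 (−24 from intervention) = 413
  B = -41 − 5·413 = -2106
Change in B: -2106 − (-2226) = 120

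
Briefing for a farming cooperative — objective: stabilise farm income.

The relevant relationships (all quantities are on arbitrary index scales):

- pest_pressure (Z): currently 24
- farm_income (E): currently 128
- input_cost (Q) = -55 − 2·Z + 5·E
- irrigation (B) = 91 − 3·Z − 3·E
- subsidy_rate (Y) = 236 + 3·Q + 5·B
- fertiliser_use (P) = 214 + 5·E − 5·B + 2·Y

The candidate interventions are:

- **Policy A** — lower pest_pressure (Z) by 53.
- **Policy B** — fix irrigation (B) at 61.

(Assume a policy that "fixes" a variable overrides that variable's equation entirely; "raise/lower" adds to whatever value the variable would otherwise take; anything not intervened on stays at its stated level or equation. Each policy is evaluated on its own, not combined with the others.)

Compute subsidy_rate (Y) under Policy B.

2152

Policy B (B := 61):
  Z = 24
  E = 128
  Q = -55 − 2·24 + 5·128 = 537
  B = 61
  Y = 236 + 3·537 + 5·61 = 2152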